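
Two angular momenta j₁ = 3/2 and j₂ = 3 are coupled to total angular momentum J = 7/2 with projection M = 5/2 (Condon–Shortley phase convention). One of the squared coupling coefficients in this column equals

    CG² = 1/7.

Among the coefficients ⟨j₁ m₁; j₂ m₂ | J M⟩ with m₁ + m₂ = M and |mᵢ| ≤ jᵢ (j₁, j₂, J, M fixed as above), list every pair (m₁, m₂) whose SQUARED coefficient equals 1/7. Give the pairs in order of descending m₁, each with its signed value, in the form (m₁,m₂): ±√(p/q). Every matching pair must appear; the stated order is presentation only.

(1/2,2): −√(1/7)

Admissible pairs with m₁+m₂ = M = 5/2: (-1/2,3), (1/2,2), (3/2,1)
  (m₁,m₂)=(3/2,1): CG² = 10/21, CG = +√(10/21)
  (m₁,m₂)=(1/2,2): CG² = 1/7, CG = −√(1/7)   ← matches the target
  (m₁,m₂)=(-1/2,3): CG² = 8/21, CG = −√(8/21)
Pairs with CG² = 1/7: (1/2,2): −√(1/7)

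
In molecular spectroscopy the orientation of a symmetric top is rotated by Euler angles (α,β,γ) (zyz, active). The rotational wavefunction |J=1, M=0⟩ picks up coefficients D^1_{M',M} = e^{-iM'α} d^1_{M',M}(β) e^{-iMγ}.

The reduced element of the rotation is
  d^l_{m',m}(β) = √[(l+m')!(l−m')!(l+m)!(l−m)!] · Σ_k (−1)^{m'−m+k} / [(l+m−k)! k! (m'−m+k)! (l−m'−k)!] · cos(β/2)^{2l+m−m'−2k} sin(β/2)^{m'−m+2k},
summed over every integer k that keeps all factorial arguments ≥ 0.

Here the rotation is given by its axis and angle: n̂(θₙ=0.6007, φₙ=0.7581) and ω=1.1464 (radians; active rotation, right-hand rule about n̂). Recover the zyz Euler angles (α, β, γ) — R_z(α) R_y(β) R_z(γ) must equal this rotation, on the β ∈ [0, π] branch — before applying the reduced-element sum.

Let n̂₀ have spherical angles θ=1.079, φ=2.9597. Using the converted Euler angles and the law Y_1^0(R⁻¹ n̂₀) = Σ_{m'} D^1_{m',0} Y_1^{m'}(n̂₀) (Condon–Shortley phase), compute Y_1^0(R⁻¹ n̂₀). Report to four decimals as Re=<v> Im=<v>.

Re=-0.0615 Im=0.0000

Axis–angle → zyz. n̂ = (sinθₙcosφₙ, sinθₙsinφₙ, cosθₙ) = (+0.410431, +0.388613, +0.824940), ω = 1.1464.
R = I cosω + sinω [n̂]ₓ + (1−cosω) n̂n̂ᵀ gives
  R = [+0.510860, -0.657936, +0.553302; +0.845580, +0.500605, -0.185445; -0.154975, +0.562597, +0.812076]
β = atan2(√(R₁₃²+R₂₃²), R₃₃) = 0.623095; α = atan2(R₂₃, R₁₃) mod 2π = 5.959792; γ = atan2(R₃₂, −R₃₁) mod 2π = 1.301999
Need the full column D^1_{m',0} for m'=−1..1 at α=5.9598, β=0.6231, γ=1.3020.
cos(β/2)=0.951860, sin(β/2)=0.306532
d^1_{-1,0}: single k=1 term ⇒ +0.412633;  D = +0.391243-0.131129i
d^1_{0,0}: k∈[0..1] ⇒ +0.906038 -0.093962 = +0.812076;  D = +0.812076+0.000000i
d^1_{1,0}: single k=0 term ⇒ -0.412633;  D = -0.391243-0.131129i
Y_1^{m'}(θ=1.079,φ=2.9597) and Σ D·Y over m':
  (+0.3912-0.1311i)·(-0.2995-0.0551i)  (+0.8121+0.0000i)·(+0.2307+0.0000i)  (-0.3912-0.1311i)·(+0.2995-0.0551i)
Y_1^0(R⁻¹ n̂) = -0.061457+0.000000i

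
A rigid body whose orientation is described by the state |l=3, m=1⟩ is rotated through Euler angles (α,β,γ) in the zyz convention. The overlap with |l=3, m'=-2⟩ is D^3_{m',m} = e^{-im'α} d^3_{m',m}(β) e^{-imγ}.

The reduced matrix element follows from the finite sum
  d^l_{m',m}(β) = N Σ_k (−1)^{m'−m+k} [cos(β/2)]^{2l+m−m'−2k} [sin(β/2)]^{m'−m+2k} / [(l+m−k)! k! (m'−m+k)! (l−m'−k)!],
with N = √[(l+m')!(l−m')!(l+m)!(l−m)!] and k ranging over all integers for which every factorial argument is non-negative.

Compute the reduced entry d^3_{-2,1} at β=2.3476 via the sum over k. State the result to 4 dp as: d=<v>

d=-0.5289

d^3_{-2,1}(β=2.3476) via the finite sum:
c=cos(2.347600/2)=0.386650, s=sin(2.347600/2)=0.922227; N=√[1·120·24·2]=75.894664
k∈{3,4} keeps every argument non-negative
  k=3: (−1)^0·75.8947/(12)·0.3867^3·0.9222^3 = +0.286746
  k=4: (−1)^1·75.8947/(24)·0.3867^1·0.9222^5 = -0.815654
d^3_{-2,1}(2.3476) = +0.286746 -0.815654 = -0.528908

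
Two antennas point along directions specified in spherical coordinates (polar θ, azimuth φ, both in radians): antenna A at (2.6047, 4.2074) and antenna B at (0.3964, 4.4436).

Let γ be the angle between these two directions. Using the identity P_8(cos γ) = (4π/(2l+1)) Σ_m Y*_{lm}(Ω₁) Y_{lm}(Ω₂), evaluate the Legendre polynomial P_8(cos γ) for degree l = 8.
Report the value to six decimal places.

Expand P_8 via completeness: Σ_{m} conj(Y_{8,m}) at Ω₁ times Y_{8,m} at Ω₂ —
  [-8]  conj(Y_{8,-8})(Ω₁) = (-0.001504, 0.001888) ; Y_{8,-8}(Ω₂) = (-0.000139, 0.000213) ; Δ = (-0.000000, -0.000001)
  [-7]  conj(Y_{8,-7})(Ω₁) = (0.006217, 0.014983) ; Y_{8,-7}(Ω₂) = (0.002316, 0.000744) ; Δ = (0.000003, 0.000039)
  [-6]  conj(Y_{8,-6})(Ω₁) = (0.067477, 0.007566) ; Y_{8,-6}(Ω₂) = (0.000615, -0.014657) ; Δ = (0.000152, -0.000984)
  [-5]  conj(Y_{8,-5})(Ω₁) = (0.114226, -0.161140) ; Y_{8,-5}(Ω₂) = (-0.061231, 0.014134) ; Δ = (-0.004717, 0.011481)
  [-4]  conj(Y_{8,-4})(Ω₁) = (-0.173320, -0.359571) ; Y_{8,-4}(Ω₂) = (0.092750, 0.171550) ; Δ = (0.045609, -0.063083)
  [-3]  conj(Y_{8,-3})(Ω₁) = (-0.507942, -0.028388) ; Y_{8,-3}(Ω₂) = (0.305102, -0.292568) ; Δ = (-0.163280, 0.139947)
  [-2]  conj(Y_{8,-2})(Ω₁) = (-0.133320, 0.212262) ; Y_{8,-2}(Ω₂) = (-0.480957, -0.286719) ; Δ = (0.124981, -0.063864)
  [-1]  conj(Y_{8,-1})(Ω₁) = (-0.141584, -0.256122) ; Y_{8,-1}(Ω₂) = (-0.060848, 0.220899) ; Δ = (0.065192, -0.015691)
  [+0]  conj(Y_{8,0})(Ω₁) = (-0.363041, -0.000000) ; Y_{8,0}(Ω₂) = (-0.423076, 0.000000) ; Δ = (0.153594, 0.000000)
  [+1]  conj(Y_{8,1})(Ω₁) = (0.141584, -0.256122) ; Y_{8,1}(Ω₂) = (0.060848, 0.220899) ; Δ = (0.065192, 0.015691)
  [+2]  conj(Y_{8,2})(Ω₁) = (-0.133320, -0.212262) ; Y_{8,2}(Ω₂) = (-0.480957, 0.286719) ; Δ = (0.124981, 0.063864)
  [+3]  conj(Y_{8,3})(Ω₁) = (0.507942, -0.028388) ; Y_{8,3}(Ω₂) = (-0.305102, -0.292568) ; Δ = (-0.163280, -0.139947)
  [+4]  conj(Y_{8,4})(Ω₁) = (-0.173320, 0.359571) ; Y_{8,4}(Ω₂) = (0.092750, -0.171550) ; Δ = (0.045609, 0.063083)
  [+5]  conj(Y_{8,5})(Ω₁) = (-0.114226, -0.161140) ; Y_{8,5}(Ω₂) = (0.061231, 0.014134) ; Δ = (-0.004717, -0.011481)
  [+6]  conj(Y_{8,6})(Ω₁) = (0.067477, -0.007566) ; Y_{8,6}(Ω₂) = (0.000615, 0.014657) ; Δ = (0.000152, 0.000984)
  [+7]  conj(Y_{8,7})(Ω₁) = (-0.006217, 0.014983) ; Y_{8,7}(Ω₂) = (-0.002316, 0.000744) ; Δ = (0.000003, -0.000039)
  [+8]  conj(Y_{8,8})(Ω₁) = (-0.001504, -0.001888) ; Y_{8,8}(Ω₂) = (-0.000139, -0.000213) ; Δ = (-0.000000, 0.000001)
Accumulated sum (0.289476, 0.000000); after 4π/(2l+1) scaling, (0.213980, 0.000000) ⇒ P_8 = 0.213980

0.213980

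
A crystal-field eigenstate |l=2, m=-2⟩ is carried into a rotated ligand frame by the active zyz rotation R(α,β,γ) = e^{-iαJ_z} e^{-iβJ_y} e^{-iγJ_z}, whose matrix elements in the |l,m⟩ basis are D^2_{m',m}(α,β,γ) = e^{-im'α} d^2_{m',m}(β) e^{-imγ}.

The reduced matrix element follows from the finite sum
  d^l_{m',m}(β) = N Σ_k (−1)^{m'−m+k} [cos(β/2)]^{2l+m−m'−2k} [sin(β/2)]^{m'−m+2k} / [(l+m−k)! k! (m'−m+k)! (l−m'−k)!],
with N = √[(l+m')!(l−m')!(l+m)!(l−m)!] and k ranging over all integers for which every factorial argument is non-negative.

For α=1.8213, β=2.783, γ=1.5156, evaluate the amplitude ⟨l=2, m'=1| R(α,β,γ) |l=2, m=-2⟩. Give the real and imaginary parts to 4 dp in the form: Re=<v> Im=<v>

D^2_{1,-2}(1.8213,2.7830,1.5156) = e^{-i·1·1.8213}·d^2_{1,-2}(2.7830)·e^{-i·-2·1.5156}. Compute d first:
Half-angle: c=0.178337, s=0.983969. N=√(6·1·1·24)=12.000000
The bounds max(0,m−m')=0 and min(l+m,l−m')=0 give 1 term
  k=0: (−1)^3·12.0000/(6)·0.1783^1·0.9840^3 = -0.339795
d^2_{1,-2}(2.7830) = -0.339795
D = (-0.247892-0.968788i)·(-0.339795)·(-0.993913+0.110169i) = -0.119986-0.317906i

Re=-0.1200 Im=-0.3179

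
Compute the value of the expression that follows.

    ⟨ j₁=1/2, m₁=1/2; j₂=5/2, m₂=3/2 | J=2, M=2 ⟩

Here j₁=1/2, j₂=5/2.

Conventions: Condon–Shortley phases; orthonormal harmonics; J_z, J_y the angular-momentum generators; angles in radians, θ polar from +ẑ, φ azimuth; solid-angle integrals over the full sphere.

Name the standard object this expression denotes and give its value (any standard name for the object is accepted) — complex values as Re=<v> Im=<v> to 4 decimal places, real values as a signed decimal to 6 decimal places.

Clebsch–Gordan coefficient, +√(1/6) ≈ +0.408248

This is a Clebsch–Gordan (vector-coupling) coefficient.
j₁+j₂−J=1  J+j₁−j₂=0  J−j₁+j₂=4  j₁+j₂+J+1=6
(j₁±m₁, j₂±m₂, J±M) = (1,0,4,1,4,0)
P² = 96
sum k=0..0:
  [0] +1/24 = 1/24
S = 1/24
C² = P²·S² = 1/6 ; C = +0.408248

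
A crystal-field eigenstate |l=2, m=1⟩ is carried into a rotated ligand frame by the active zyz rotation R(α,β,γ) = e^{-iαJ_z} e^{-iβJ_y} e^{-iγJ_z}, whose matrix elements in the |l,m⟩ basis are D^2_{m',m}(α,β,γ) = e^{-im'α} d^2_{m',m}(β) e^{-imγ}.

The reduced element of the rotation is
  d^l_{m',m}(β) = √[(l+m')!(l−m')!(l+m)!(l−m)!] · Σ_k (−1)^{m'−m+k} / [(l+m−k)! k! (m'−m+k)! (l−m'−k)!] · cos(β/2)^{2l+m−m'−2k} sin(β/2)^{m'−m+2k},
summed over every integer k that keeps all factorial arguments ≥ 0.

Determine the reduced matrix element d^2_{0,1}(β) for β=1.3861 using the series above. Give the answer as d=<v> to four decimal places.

d=0.2211

d^2_{0,1}(β=1.3861) via the finite sum:
With c≡cos(β/2)=0.769301 and s≡sin(β/2)=0.638887, N=[2·2·6·1]^{1/2}=4.898979
k∈{1,2} keeps every argument non-negative
  k=1: (−1)^0·4.8990/(2)·0.7693^3·0.6389^1 = +0.712506
  k=2: (−1)^1·4.8990/(2)·0.7693^1·0.6389^3 = -0.491409
d^2_{0,1}(1.3861) = +0.712506 -0.491409 = +0.221097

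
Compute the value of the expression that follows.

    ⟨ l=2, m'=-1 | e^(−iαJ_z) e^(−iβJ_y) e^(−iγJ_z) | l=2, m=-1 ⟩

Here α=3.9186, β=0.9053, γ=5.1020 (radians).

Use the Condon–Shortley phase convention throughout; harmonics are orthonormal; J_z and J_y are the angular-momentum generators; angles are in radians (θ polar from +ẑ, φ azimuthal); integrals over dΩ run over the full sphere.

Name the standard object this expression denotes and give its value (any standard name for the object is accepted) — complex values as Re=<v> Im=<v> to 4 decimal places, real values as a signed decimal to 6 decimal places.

This is a Wigner D-matrix element — the rotation-matrix element ⟨l m'| R(α,β,γ) |l m⟩ in the angular-momentum basis.
Split into d^2_{-1,-1}(β=0.9053) × two z-phases.
With c≡cos(β/2)=0.899291 and s≡sin(β/2)=0.437350, N=[1·6·1·6]^{1/2}=6.000000
k: max(0,(-1)−(-1))=0 … min(2+(-1),2−(-1))=1
  k=0: (−1)^0·6.0000/(6)·0.8993^4·0.4374^0 = +0.654036
  k=1: (−1)^1·6.0000/(2)·0.8993^2·0.4374^2 = -0.464067
d^2_{-1,-1}(0.9053) = +0.654036 -0.464067 = +0.189969
D = (-0.713015-0.701149i)·(+0.189969)·(+0.379829-0.925057i) = -0.174662+0.074708i

Wigner D-matrix element, Re=-0.1747 Im=0.0747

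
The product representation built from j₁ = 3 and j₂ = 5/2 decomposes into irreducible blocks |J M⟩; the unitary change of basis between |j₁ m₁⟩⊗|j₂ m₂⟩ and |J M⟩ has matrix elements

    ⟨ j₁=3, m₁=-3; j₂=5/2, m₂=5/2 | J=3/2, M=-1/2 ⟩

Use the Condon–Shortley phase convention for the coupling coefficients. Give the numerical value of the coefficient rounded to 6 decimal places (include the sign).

triangle: 4!×2!×1!/8! = 48/40320
(j±m)!: 0!×6!×5!×0!×1!×2! = 172800
prefactor² = (2J+1)×Δ×N² = 5760/7
  k=4: +1/(4!×0!×2!×1!×0!×0!) = 1/48
Σ = 1/48  ⇒  CG² = 5760/7×(1/48)² = 5/14
CG = +√(5/14) = +0.597614

+√(5/14) = +0.597614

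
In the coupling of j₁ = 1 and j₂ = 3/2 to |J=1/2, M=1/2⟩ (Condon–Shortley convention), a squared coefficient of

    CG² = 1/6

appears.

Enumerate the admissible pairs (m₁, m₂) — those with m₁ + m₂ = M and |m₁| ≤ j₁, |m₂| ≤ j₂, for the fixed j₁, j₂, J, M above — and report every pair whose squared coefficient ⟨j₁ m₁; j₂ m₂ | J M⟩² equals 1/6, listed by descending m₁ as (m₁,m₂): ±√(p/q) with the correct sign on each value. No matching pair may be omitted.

(1,-1/2): +√(1/6)

Admissible pairs with m₁+m₂ = M = 1/2: (-1,3/2), (0,1/2), (1,-1/2)
  (m₁,m₂)=(1,-1/2): CG² = 1/6, CG = +√(1/6)   ← matches the target
  (m₁,m₂)=(0,1/2): CG² = 1/3, CG = −√(1/3)
  (m₁,m₂)=(-1,3/2): CG² = 1/2, CG = +√(1/2)
Pairs with CG² = 1/6: (1,-1/2): +√(1/6)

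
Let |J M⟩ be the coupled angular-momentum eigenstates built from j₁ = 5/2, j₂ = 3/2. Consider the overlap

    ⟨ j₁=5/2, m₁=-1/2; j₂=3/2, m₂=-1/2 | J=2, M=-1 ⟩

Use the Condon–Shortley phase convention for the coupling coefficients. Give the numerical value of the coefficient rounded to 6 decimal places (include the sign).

−√(25/84) = -0.545545

triangle: 2!·3!·1!/7! = 12/5040
(j±m)!: 2!·3!·1!·2!·1!·3! = 144
prefactor² = (2J+1)·Δ·N² = 12/7
  k=0: +1/(0!·2!·3!·1!·0!·0!) = 1/12
  k=1: −1/(1!·1!·2!·0!·1!·1!) = -1/2
Σ = -5/12  ⇒  CG² = 12/7·(-5/12)² = 25/84
CG = −√(25/84) = -0.545545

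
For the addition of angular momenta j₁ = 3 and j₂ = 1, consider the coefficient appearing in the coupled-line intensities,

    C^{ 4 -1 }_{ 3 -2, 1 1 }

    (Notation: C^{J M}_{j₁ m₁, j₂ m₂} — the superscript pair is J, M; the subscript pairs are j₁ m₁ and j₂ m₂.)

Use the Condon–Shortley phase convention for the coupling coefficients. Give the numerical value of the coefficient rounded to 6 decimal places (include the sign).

+0.327327  (= +√(3/28))

√[9·0!6!2!/9! · 1!5!2!0!3!5!] = √(43200/7)
  +(−1)^0/∏(0,0,5,2,1,0)! = 1/240  (running 1/240)
⟨..|..⟩ = √(43200/7)·(1/240) = +0.327327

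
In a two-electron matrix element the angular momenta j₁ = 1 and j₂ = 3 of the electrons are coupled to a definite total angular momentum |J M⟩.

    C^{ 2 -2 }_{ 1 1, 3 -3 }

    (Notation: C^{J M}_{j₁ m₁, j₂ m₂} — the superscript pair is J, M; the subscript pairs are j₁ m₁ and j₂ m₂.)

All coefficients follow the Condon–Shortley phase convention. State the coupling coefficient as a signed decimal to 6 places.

j₁+j₂−J=2  J+j₁−j₂=0  J−j₁+j₂=4  j₁+j₂+J+1=7
(j₁±m₁, j₂±m₂, J±M) = (2,0,0,6,0,4)
P² = 11520/7
sum k=0..0:
  [0] +1/48 = 1/48
S = 1/48
C² = P²·S² = 5/7 ; C = +0.845154

+√(5/7) ≈ +0.845154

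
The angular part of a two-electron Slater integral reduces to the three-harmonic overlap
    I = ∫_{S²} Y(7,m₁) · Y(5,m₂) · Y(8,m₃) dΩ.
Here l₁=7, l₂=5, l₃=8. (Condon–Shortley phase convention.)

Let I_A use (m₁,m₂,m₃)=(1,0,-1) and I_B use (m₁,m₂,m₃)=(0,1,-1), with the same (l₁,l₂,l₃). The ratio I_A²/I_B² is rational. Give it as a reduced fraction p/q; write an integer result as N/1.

Shared (l₁,l₂,l₃)=(7,5,8): N and (l;000)² cancel in I_A²/I_B².
A: Δ = 4!·10!·6!/21! = 1/814773960; Racah Σ t=0..4: t=0:+1/49766400 t=1:−1/4147200 t=2:+1/2488320 t=3:−1/8709120 t=4:+1/232243200 = 7/99532800; ⇒ 3j(7 5 8; 1 0 -1)² = 1715/369512, sgn -1
B: Δ = 4!·10!·6!/21! = 1/814773960; Racah Σ t=0..4: t=0:+1/522547200 t=1:−1/12441600 t=2:+1/2764800 t=3:−1/3732480 t=4:+1/34836480 = 23/522547200; ⇒ 3j(7 5 8; 0 1 -1)² = 529/277134, sgn -1
I_A²/I_B² = (1715/369512)/(529/277134) = 5145/2116

5145/2116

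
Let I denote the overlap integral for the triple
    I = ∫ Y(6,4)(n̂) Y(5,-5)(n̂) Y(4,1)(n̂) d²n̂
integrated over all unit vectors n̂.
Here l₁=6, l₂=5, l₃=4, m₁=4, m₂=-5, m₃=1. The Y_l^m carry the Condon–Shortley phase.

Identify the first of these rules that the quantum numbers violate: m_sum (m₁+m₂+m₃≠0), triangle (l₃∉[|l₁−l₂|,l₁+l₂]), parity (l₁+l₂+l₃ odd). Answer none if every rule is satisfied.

parity

azimuthal sum: 4 − 5 + 1 = 0  ✓
1 ≤ 4 ≤ 11 (triangle on l)  ✓
L = 6 + 5 + 4 = 15 (odd)  ✗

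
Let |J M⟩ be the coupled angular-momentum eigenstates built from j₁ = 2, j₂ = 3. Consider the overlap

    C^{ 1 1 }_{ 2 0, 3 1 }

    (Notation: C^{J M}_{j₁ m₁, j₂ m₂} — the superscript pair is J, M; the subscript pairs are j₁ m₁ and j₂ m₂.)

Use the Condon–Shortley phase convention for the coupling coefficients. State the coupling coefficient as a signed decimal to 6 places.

+√(6/35) = +0.414039

j₁+j₂−J=4  J+j₁−j₂=0  J−j₁+j₂=2  j₁+j₂+J+1=7
(j₁±m₁, j₂±m₂, J±M) = (2,2,4,2,2,0)
P² = 384/35
sum k=2..2:
  [2] +1/8 = 1/8
S = 1/8
C² = P²·S² = 6/35 ; C = +0.414039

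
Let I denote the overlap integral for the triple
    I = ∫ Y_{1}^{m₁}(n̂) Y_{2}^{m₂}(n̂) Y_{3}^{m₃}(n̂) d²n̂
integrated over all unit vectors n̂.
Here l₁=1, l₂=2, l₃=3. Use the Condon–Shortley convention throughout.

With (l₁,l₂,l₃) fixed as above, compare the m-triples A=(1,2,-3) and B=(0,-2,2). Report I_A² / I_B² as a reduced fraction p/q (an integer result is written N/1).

Same 1,2,3: normalisation and zero-m 3j drop out of the ratio.
A: Δ: 0! 2! 4! / 7! → 1/105; sum: t=0:+1/48 = 1/48; 3j²(1 2 3; 1 2 -3) = Δ·Π!·Σ² = 1/7  (sign +1)
B: Δ: 0! 2! 4! / 7! → 1/105; sum: t=0:+1/24 = 1/24; 3j²(1 2 3; 0 -2 2) = Δ·Π!·Σ² = 1/21  (sign -1)
I_A²/I_B² = (1/7)/(1/21) = 3/1

3/1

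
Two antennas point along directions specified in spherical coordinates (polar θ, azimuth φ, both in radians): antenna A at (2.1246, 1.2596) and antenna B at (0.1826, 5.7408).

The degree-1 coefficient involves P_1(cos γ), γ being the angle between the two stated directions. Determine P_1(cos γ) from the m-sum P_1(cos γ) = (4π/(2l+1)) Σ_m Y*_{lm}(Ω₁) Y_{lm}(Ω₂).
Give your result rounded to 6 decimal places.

Expand P_1 via completeness: Σ_{m} conj(Y_{1,m}) at Ω₁ times Y_{1,m} at Ω₂ —
  term(m=-1) = (-0.004224, 0.017945)   from Y*(Ω₁)=(0.089977, 0.279739), Y(Ω₂)=(0.053733, 0.032384)
  term(m=+0) = (-0.123468, -0.000000)   from Y*(Ω₁)=(-0.256969, -0.000000), Y(Ω₂)=(0.480479, 0.000000)
  term(m=+1) = (-0.004224, -0.017945)   from Y*(Ω₁)=(-0.089977, 0.279739), Y(Ω₂)=(-0.053733, 0.032384)
Σ over m = (-0.131917, 0.000000); ×(4π/3) → (-0.552571, 0.000000). Real part: -0.552571

-0.552571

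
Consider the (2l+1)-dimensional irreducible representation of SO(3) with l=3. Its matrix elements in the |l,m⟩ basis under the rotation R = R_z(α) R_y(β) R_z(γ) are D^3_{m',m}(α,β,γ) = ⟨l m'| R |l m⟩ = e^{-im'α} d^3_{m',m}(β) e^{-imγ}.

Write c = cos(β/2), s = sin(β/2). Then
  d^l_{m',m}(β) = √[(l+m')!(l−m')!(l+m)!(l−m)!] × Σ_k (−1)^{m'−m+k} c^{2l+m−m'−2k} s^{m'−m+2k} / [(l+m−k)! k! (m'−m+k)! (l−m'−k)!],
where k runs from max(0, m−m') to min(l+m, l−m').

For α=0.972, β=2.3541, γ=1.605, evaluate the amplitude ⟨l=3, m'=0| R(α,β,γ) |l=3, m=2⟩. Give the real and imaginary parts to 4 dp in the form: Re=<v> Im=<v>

Split into d^3_{0,2}(β=2.3541) × two z-phases.
Half-angle: c=0.383651, s=0.923478. N=√(6·6·120·1)=65.726707
k: max(0,(2)−(0))=2 … min(3+(2),3−(0))=3
  k=2: (−1)^0·65.7267/(12)·0.3837^4·0.9235^2 = +0.101195
  k=3: (−1)^1·65.7267/(12)·0.3837^2·0.9235^4 = -0.586326
d^3_{0,2}(2.3541) = +0.101195 -0.586326 = -0.485132
Attach z-rotation phases: D = e^{-i(0)(0.9720)}·(-0.485132)·e^{-i(2)(1.6050)} = +0.483997-0.033161i

Re=0.4840 Im=-0.0332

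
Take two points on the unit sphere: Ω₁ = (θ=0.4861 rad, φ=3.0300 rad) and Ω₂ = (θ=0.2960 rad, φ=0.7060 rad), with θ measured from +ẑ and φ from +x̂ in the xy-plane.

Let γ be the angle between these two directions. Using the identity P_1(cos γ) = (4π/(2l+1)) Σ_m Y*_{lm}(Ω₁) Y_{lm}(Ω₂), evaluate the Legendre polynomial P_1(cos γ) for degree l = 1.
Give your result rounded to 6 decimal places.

Summing Y*_{l m}(θ₁,φ₁)·Y_{l m}(θ₂,φ₂) over m ∈ [−1, 1]; prefactor 4π/(2·1+1) = 4.188790:
  m=-1: (-0.16040 + 0.01797j) × (0.07669 - 0.06539j) = -0.01113 + 0.01187j  (running Σ = -0.01113 + 0.01187j)
  m=0: (0.43200 + 0.00000j) × (0.46735 + 0.00000j) = 0.20190 + 0.00000j  (running Σ = 0.19077 + 0.01187j)
  m=1: (0.16040 + 0.01797j) × (-0.07669 - 0.06539j) = -0.01113 - 0.01187j  (running Σ = 0.17965 + 0.00000j)
Total Σ_m = 0.17965 + 0.00000j. Multiply by 4.188790: 0.75250 + 0.00000j. P_1(cos γ) = 0.752501

0.752501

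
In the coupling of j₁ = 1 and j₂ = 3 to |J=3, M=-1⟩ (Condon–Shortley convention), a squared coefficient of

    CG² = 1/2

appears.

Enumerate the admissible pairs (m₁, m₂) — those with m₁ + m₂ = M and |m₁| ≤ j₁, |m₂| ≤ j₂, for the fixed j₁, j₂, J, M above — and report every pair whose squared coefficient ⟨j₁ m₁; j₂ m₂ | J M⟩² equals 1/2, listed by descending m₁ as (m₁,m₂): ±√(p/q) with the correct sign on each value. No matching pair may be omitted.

(-1,0): −√(1/2)

Admissible pairs with m₁+m₂ = M = -1: (-1,0), (0,-1), (1,-2)
  (m₁,m₂)=(1,-2): CG² = 5/12, CG = +√(5/12)
  (m₁,m₂)=(0,-1): CG² = 1/12, CG = +√(1/12)
  (m₁,m₂)=(-1,0): CG² = 1/2, CG = −√(1/2)   ← matches the target
Pairs with CG² = 1/2: (-1,0): −√(1/2)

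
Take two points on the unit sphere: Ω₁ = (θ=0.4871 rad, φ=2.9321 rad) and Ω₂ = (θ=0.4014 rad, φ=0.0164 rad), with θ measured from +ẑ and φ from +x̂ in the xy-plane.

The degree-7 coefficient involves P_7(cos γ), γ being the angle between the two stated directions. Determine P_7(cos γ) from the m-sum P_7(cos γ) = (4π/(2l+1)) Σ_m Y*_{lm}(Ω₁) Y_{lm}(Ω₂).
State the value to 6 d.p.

0.296029

Expand P_7 via completeness: Σ_{m} conj(Y_{7,m}) at Ω₁ times Y_{7,m} at Ω₂ —
  term(m=-7) = (0.000000, 0.000002)   from Y*(Ω₁)=(-0.000256, 0.002448), Y(Ω₂)=(0.000690, -0.000080)
  term(m=-6) = (0.000023, -0.000104)   from Y*(Ω₁)=(0.005367, -0.016537), Y(Ω₂)=(0.006097, -0.000602)
  term(m=-5) = (-0.001078, 0.002282)   from Y*(Ω₁)=(-0.037705, 0.065346), Y(Ω₂)=(0.033347, -0.002741)
  term(m=-4) = (0.017382, -0.022065)   from Y*(Ω₁)=(0.148925, -0.165469), Y(Ω₂)=(0.125906, -0.008271)
  term(m=-3) = (-0.112176, 0.090282)   from Y*(Ω₁)=(-0.354838, 0.257891), Y(Ω₂)=(0.327866, -0.016144)
  term(m=-2) = (0.239002, -0.115978)   from Y*(Ω₁)=(0.451169, -0.200931), Y(Ω₂)=(0.537594, -0.017639)
  term(m=-1) = (-0.031147, 0.007158)   from Y*(Ω₁)=(-0.083597, 0.017774), Y(Ω₂)=(0.373890, -0.006132)
  term(m=+0) = (0.129348, 0.000000)   from Y*(Ω₁)=(-0.441866, -0.000000), Y(Ω₂)=(-0.292731, 0.000000)
  term(m=+1) = (-0.031147, -0.007158)   from Y*(Ω₁)=(0.083597, 0.017774), Y(Ω₂)=(-0.373890, -0.006132)
  term(m=+2) = (0.239002, 0.115978)   from Y*(Ω₁)=(0.451169, 0.200931), Y(Ω₂)=(0.537594, 0.017639)
  term(m=+3) = (-0.112176, -0.090282)   from Y*(Ω₁)=(0.354838, 0.257891), Y(Ω₂)=(-0.327866, -0.016144)
  term(m=+4) = (0.017382, 0.022065)   from Y*(Ω₁)=(0.148925, 0.165469), Y(Ω₂)=(0.125906, 0.008271)
  term(m=+5) = (-0.001078, -0.002282)   from Y*(Ω₁)=(0.037705, 0.065346), Y(Ω₂)=(-0.033347, -0.002741)
  term(m=+6) = (0.000023, 0.000104)   from Y*(Ω₁)=(0.005367, 0.016537), Y(Ω₂)=(0.006097, 0.000602)
  term(m=+7) = (0.000000, -0.000002)   from Y*(Ω₁)=(0.000256, 0.002448), Y(Ω₂)=(-0.000690, -0.000080)
Accumulated sum (0.353358, -0.000000); after 4π/(2l+1) scaling, (0.296029, -0.000000) ⇒ P_7 = 0.296029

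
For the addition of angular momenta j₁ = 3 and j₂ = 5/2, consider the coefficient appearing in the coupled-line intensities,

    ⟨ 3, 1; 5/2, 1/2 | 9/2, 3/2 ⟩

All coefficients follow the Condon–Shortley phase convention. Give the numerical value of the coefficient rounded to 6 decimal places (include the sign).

triangle: 1!×5!×4!/11! = 2880/39916800
(j±m)!: 4!×2!×3!×2!×6!×3! = 2488320
prefactor² = (2J+1)×Δ×N² = 138240/77
  k=0: +1/(0!×1!×2!×3!×3!×1!) = 1/72
  k=1: −1/(1!×0!×1!×2!×4!×2!) = -1/96
Σ = 1/288  ⇒  CG² = 138240/77×(1/288)² = 5/231
CG = +√(5/231) = +0.147122

+√(5/231) ≈ +0.147122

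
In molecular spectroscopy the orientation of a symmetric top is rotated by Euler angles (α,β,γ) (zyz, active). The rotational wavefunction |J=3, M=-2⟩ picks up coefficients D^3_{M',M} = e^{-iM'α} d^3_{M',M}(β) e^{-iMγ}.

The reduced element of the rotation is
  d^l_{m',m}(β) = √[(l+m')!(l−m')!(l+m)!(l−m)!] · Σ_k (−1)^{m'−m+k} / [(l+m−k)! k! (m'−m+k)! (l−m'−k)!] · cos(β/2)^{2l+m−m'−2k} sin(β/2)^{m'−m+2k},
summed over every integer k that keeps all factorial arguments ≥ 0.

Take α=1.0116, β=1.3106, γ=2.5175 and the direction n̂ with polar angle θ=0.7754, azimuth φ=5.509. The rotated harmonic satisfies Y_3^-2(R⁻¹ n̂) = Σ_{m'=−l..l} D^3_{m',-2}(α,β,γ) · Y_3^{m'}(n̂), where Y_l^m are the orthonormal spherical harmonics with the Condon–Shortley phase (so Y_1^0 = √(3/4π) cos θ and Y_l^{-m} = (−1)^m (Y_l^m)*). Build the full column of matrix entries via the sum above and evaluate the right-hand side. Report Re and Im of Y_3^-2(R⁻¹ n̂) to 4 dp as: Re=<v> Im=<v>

Need the full column D^3_{m',-2} for m'=−3..3 at α=1.0116, β=1.3106, γ=2.5175.
cos(β/2)=0.792865, sin(β/2)=0.609397
d^3_{-3,-2}: single k=1 term ⇒ +0.467706;  D = -0.100158+0.456856i
d^3_{-2,-2}: k∈[0..1] ⇒ +0.248425 -0.733784 = -0.485358;  D = -0.346745-0.339618i
d^3_{-1,-2}: k∈[0..1] ⇒ -0.603805 +0.713394 = +0.109588;  D = +0.106535-0.025686i
d^3_{0,-2}: k∈[0..1] ⇒ +0.803820 -0.474855 = +0.328965;  D = +0.104296-0.311994i
d^3_{1,-2}: k∈[0..1] ⇒ -0.713394 +0.210718 = -0.502676;  D = +0.319580+0.388010i
d^3_{2,-2}: k∈[0..1] ⇒ +0.433481 -0.051216 = +0.382266;  D = -0.379050+0.049476i
d^3_{3,-2}: single k=0 term ⇒ -0.163221;  D = +0.067954-0.148403i
Y_3^{m'}(θ=0.7754,φ=5.509) and Σ D·Y over m':
  (-0.1002+0.4569i)·(-0.0977+0.1045i)  (-0.3467-0.3396i)·(+0.0080+0.3575i)  (+0.1065-0.0257i)·(+0.2507+0.2452i)  (+0.1043-0.3120i)·(-0.1199+0.0000i)  (+0.3196+0.3880i)·(-0.2507+0.2452i)  (-0.3791+0.0495i)·(+0.0080-0.3575i)  (+0.0680-0.1484i)·(+0.0977+0.1045i)
Y_3^-2(R⁻¹ n̂) = -0.037266-0.015135i

Re=-0.0373 Im=-0.0151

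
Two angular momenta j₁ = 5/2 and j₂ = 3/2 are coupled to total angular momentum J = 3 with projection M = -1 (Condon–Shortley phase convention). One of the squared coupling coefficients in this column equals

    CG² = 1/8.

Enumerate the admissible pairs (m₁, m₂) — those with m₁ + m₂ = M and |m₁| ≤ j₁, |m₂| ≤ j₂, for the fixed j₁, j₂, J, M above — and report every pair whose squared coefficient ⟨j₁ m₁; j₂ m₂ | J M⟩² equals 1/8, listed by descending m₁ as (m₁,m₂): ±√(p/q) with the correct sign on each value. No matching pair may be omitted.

Admissible pairs with m₁+m₂ = M = -1: (-5/2,3/2), (-3/2,1/2), (-1/2,-1/2), (1/2,-3/2)
  (m₁,m₂)=(1/2,-3/2): CG² = 9/20, CG = +√(9/20)
  (m₁,m₂)=(-1/2,-1/2): CG² = 1/60, CG = +√(1/60)
  (m₁,m₂)=(-3/2,1/2): CG² = 49/120, CG = −√(49/120)
  (m₁,m₂)=(-5/2,3/2): CG² = 1/8, CG = −√(1/8)   ← matches the target
Pairs with CG² = 1/8: (-5/2,3/2): −√(1/8)

(-5/2,3/2): −√(1/8)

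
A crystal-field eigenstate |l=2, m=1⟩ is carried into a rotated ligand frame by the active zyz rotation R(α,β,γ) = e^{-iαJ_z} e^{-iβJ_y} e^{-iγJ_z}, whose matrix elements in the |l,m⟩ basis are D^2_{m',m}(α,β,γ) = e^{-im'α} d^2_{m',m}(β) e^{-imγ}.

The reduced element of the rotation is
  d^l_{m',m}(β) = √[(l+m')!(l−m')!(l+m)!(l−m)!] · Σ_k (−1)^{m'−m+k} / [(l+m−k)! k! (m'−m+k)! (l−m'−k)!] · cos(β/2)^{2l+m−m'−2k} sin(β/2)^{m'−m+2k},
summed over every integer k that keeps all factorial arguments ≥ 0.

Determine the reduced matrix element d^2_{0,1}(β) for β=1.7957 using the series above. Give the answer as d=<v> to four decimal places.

d^2_{0,1}(β=1.7957) via the finite sum:
Half-angle: c=0.623293, s=0.781989. N=√(2·2·6·1)=4.898979
The bounds max(0,m−m')=1 and min(l+m,l−m')=2 give 2 terms
  k=1: (−1)^0·4.8990/(2)·0.6233^3·0.7820^1 = +0.463823
  k=2: (−1)^1·4.8990/(2)·0.6233^1·0.7820^3 = -0.730078
d^2_{0,1}(1.7957) = +0.463823 -0.730078 = -0.266255

d=-0.2663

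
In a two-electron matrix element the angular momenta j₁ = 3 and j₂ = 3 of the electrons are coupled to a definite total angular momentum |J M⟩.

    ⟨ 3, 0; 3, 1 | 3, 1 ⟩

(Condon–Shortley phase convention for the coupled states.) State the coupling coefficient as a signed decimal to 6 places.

triangle: 3!*3!*3!/10! = 216/3628800
(j±m)!: 3!*3!*4!*2!*4!*2! = 82944
prefactor² = (2J+1)*Δ*N² = 864/25
  k=1: −1/(1!*2!*2!*3!*1!*0!) = -1/24
  k=2: +1/(2!*1!*1!*2!*2!*1!) = 1/8
  k=3: −1/(3!*0!*0!*1!*3!*2!) = -1/72
Σ = 5/72  ⇒  CG² = 864/25*(5/72)² = 1/6
CG = +√(1/6) = +0.408248

+√(1/6) = +0.408248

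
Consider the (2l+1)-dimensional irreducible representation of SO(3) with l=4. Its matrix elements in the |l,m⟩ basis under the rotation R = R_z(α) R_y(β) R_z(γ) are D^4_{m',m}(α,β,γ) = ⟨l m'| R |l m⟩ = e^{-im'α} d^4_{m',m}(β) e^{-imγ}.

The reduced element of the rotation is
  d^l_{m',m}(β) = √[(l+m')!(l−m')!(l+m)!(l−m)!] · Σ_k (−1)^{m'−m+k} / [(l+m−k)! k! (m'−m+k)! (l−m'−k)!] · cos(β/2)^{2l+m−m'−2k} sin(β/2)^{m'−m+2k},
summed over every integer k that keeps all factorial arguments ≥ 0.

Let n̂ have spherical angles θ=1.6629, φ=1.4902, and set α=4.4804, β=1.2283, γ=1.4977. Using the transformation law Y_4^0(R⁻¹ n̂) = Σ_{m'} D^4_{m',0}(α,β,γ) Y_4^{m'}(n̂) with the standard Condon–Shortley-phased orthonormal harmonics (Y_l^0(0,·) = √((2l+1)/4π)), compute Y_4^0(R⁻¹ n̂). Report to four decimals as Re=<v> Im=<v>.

Need the full column D^4_{m',0} for m'=−4..4 at α=4.4804, β=1.2283, γ=1.4977.
cos(β/2)=0.817264, sin(β/2)=0.576264
d^4_{-4,0}: single k=4 term ⇒ +0.411608;  D = +0.246747-0.329449i
d^4_{-3,0}: k∈[3..4] ⇒ +0.825542 -0.410448 = +0.415094;  D = +0.266128+0.318558i
d^4_{-2,0}: k∈[2..4] ⇒ +0.938722 -1.244585 +0.232046 = -0.073817;  D = +0.066013-0.033034i
d^4_{-1,0}: k∈[1..4] ⇒ +0.627583 -1.872154 +0.930808 -0.077131 = -0.390893;  D = +0.089872+0.380421i
d^4_{0,0}: k∈[0..4] ⇒ +0.199020 -1.583200 +1.771076 -0.391357 +0.012161 = +0.007700;  D = +0.007700+0.000000i
d^4_{1,0}: k∈[0..3] ⇒ -0.627583 +1.872154 -0.930808 +0.077131 = +0.390893;  D = -0.089872+0.380421i
d^4_{2,0}: k∈[0..2] ⇒ +0.938722 -1.244585 +0.232046 = -0.073817;  D = +0.066013+0.033034i
d^4_{3,0}: k∈[0..1] ⇒ -0.825542 +0.410448 = -0.415094;  D = -0.266128+0.318558i
d^4_{4,0}: single k=0 term ⇒ +0.411608;  D = +0.246747+0.329449i
Y_4^{m'}(θ=1.6629,φ=1.4902) and Σ D·Y over m':
  (+0.2467-0.3294i)·(+0.4127+0.1378i)  (+0.2661+0.3186i)·(+0.0272-0.1104i)  (+0.0660-0.0330i)·(+0.3080+0.0501i)  (+0.0899+0.3804i)·(+0.0103-0.1270i)  (+0.0077+0.0000i)·(+0.2908+0.0000i)  (-0.0899+0.3804i)·(-0.0103-0.1270i)  (+0.0660+0.0330i)·(+0.3080-0.0501i)  (-0.2661+0.3186i)·(-0.0272-0.1104i)  (+0.2467+0.3294i)·(+0.4127-0.1378i)
Y_4^0(R⁻¹ n̂) = +0.523954+0.000000i

Re=0.5240 Im=0.0000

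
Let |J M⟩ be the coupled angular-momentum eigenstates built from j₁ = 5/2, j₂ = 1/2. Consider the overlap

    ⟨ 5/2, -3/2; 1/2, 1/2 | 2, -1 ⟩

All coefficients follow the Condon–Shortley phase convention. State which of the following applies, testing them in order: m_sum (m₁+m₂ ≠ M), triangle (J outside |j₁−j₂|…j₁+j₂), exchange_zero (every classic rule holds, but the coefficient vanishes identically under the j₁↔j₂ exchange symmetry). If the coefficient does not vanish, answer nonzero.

m-sum: m₁+m₂ = -3/2+1/2 = -1, M = -1  ✓
triangle: |j₁−j₂| = 2 ≤ J = 2 ≤ j₁+j₂ = 3  ✓
exchange: j₁≠j₂ or m₁≠m₂ — the exchange symmetry imposes no constraint here
value check: CG = −√(2/3) = -0.816497 ≠ 0

nonzero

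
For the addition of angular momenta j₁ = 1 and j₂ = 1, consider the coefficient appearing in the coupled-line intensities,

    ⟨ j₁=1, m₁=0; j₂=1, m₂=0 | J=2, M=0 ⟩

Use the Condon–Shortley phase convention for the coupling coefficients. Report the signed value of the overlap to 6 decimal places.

triangle: 0!·2!·2!/5! = 4/120
(j±m)!: 1!·1!·1!·1!·2!·2! = 4
prefactor² = (2J+1)·Δ·N² = 2/3
  k=0: +1/(0!·0!·1!·1!·1!·1!) = 1
Σ = 1  ⇒  CG² = 2/3·1² = 2/3
CG = +√(2/3) = +0.816497

+0.816497  (= +√(2/3))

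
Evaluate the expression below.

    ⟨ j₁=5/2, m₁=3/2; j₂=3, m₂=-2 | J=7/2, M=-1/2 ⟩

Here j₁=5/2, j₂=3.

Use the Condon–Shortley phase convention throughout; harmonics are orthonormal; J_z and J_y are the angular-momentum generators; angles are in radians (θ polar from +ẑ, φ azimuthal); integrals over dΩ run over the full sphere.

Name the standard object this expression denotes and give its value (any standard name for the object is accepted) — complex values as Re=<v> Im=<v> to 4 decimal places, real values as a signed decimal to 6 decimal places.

Clebsch–Gordan coefficient, +√(20/63) ≈ +0.563436

This is a Clebsch–Gordan (vector-coupling) coefficient.
j₁+j₂−J=2  J+j₁−j₂=3  J−j₁+j₂=4  j₁+j₂+J+1=10
(j₁±m₁, j₂±m₂, J±M) = (4,1,1,5,3,4)
P² = 9216/35
sum k=0..1:
  [0] +1/24 = 1/24
  [1] −1/144 = -1/144
S = 5/144
C² = P²·S² = 20/63 ; C = +0.563436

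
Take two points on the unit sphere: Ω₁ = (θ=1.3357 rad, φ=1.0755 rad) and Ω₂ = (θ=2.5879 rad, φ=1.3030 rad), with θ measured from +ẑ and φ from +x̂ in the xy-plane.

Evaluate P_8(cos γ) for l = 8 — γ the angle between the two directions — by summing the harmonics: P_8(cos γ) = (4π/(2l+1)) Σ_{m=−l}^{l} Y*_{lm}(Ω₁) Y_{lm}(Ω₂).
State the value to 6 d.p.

-0.239152

Term-by-term m-sum for l=8 (normalisation 4π/17 = 0.739198):
  m=-8: Y*=-0.281073+0.301700i  Y=-0.001630+0.002534i  product -0.000306-0.001204i
  m=-7: Y*=+0.126328+0.374323i  Y=+0.018600+0.005831i  product +0.000167+0.007699i
  m=-6: Y*=-0.058406-0.010015i  Y=+0.002820-0.078346i  product -0.000949+0.004548i
  m=-5: Y*=-0.222279+0.283401i  Y=-0.212500+0.050162i  product +0.033018-0.071373i
  m=-4: Y*=+0.026483+0.060868i  Y=+0.200894+0.368073i  product -0.017083+0.021976i
  m=-3: Y*=-0.317733-0.027043i  Y=+0.357906-0.345254i  product -0.123055+0.100020i
  m=-2: Y*=-0.065619+0.100112i  Y=-0.167082-0.099155i  product +0.020890-0.010220i
  m=-1: Y*=-0.140653-0.260367i  Y=+0.088013-0.320761i  product -0.095895+0.022200i
  m=+0: Y*=-0.134734-0.000000i  Y=-0.318389+0.000000i  product +0.042898+0.000000i
  m=+1: Y*=+0.140653-0.260367i  Y=-0.088013-0.320761i  product -0.095895-0.022200i
  m=+2: Y*=-0.065619-0.100112i  Y=-0.167082+0.099155i  product +0.020890+0.010220i
  m=+3: Y*=+0.317733-0.027043i  Y=-0.357906-0.345254i  product -0.123055-0.100020i
  m=+4: Y*=+0.026483-0.060868i  Y=+0.200894-0.368073i  product -0.017083-0.021976i
  m=+5: Y*=+0.222279+0.283401i  Y=+0.212500+0.050162i  product +0.033018+0.071373i
  m=+6: Y*=-0.058406+0.010015i  Y=+0.002820+0.078346i  product -0.000949-0.004548i
  m=+7: Y*=-0.126328+0.374323i  Y=-0.018600+0.005831i  product +0.000167-0.007699i
  m=+8: Y*=-0.281073-0.301700i  Y=-0.001630-0.002534i  product -0.000306+0.001204i
Total Σ_m = -0.323528+0.000000i. Multiply by 0.739198: -0.239152+0.000000i. P_8(cos γ) = -0.239152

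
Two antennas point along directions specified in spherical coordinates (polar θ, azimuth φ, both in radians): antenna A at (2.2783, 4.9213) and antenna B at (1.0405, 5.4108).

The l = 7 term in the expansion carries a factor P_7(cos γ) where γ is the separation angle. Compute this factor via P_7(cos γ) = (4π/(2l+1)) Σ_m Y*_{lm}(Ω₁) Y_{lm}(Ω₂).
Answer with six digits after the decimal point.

Addition theorem: P_7(cos γ) = (4π/15) Σ_m Y*_{lm}(Ω₁) Y_{lm}(Ω₂), m = −7…7:
  m=-7: (-0.07279 + 0.00792j) × (0.17501 - 0.03121j) = -0.01249 + 0.00366j  (running Σ = -0.01249 + 0.00366j)
  m=-6: (0.07311 + 0.22260j) × (0.19443 - 0.33808j) = 0.08947 + 0.01857j  (running Σ = 0.07698 + 0.02222j)
  m=-5: (0.36130 - 0.20987j) × (-0.13997 - 0.38290j) = -0.13093 - 0.10897j  (running Σ = -0.05395 - 0.08674j)
  m=-4: (-0.26588 - 0.29404j) × (-0.06294 - 0.02283j) = 0.01002 + 0.02458j  (running Σ = -0.04393 - 0.06217j)
  m=-3: (-0.01814 + 0.02506j) × (0.27823 - 0.16095j) = -0.00102 + 0.00989j  (running Σ = -0.04495 - 0.05228j)
  m=-2: (-0.31937 - 0.14179j) × (0.03855 - 0.21935j) = -0.04341 + 0.06459j  (running Σ = -0.08836 + 0.01231j)
  m=-1: (-0.03991 + 0.18825j) × (0.15317 + 0.18244j) = -0.04046 + 0.02155j  (running Σ = -0.12882 + 0.03387j)
  m=0: (-0.29915 + 0.00000j) × (0.25603 + 0.00000j) = -0.07659 + 0.00000j  (running Σ = -0.20541 + 0.03387j)
  m=1: (0.03991 + 0.18825j) × (-0.15317 + 0.18244j) = -0.04046 - 0.02155j  (running Σ = -0.24586 + 0.01231j)
  m=2: (-0.31937 + 0.14179j) × (0.03855 + 0.21935j) = -0.04341 - 0.06459j  (running Σ = -0.28928 - 0.05228j)
  m=3: (0.01814 + 0.02506j) × (-0.27823 - 0.16095j) = -0.00102 - 0.00989j  (running Σ = -0.29029 - 0.06217j)
  m=4: (-0.26588 + 0.29404j) × (-0.06294 + 0.02283j) = 0.01002 - 0.02458j  (running Σ = -0.28027 - 0.08674j)
  m=5: (-0.36130 - 0.20987j) × (0.13997 - 0.38290j) = -0.13093 + 0.10897j  (running Σ = -0.41120 + 0.02222j)
  m=6: (0.07311 - 0.22260j) × (0.19443 + 0.33808j) = 0.08947 - 0.01857j  (running Σ = -0.32173 + 0.00366j)
  m=7: (0.07279 + 0.00792j) × (-0.17501 - 0.03121j) = -0.01249 - 0.00366j  (running Σ = -0.33422 + 0.00000j)
Total Σ_m = -0.33422 + 0.00000j. Multiply by 0.837758: -0.28000 + 0.00000j. P_7(cos γ) = -0.279998

-0.279998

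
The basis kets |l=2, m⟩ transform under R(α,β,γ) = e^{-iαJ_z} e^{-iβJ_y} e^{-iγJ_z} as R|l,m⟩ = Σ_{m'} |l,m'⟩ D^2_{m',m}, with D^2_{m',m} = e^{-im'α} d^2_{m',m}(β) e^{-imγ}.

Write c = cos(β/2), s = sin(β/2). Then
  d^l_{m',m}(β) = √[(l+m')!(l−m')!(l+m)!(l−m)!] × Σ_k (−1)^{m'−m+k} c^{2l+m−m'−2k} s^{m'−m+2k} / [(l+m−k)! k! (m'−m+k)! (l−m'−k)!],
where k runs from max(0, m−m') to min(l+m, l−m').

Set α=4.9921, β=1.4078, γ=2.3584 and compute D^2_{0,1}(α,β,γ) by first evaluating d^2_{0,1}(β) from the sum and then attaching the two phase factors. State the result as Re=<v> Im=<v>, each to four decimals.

Re=-0.1390 Im=-0.1384

Split into d^2_{0,1}(β=1.4078) × two z-phases.
With c≡cos(β/2)=0.762324 and s≡sin(β/2)=0.647196, N=[2·2·6·1]^{1/2}=4.898979
k∈{1,2} keeps every argument non-negative
  k=1: (−1)^0·4.8990/(2)·0.7623^3·0.6472^1 = +0.702312
  k=2: (−1)^1·4.8990/(2)·0.7623^1·0.6472^3 = -0.506200
d^2_{0,1}(1.4078) = +0.702312 -0.506200 = +0.196112
D = (+1.000000+0.000000i)·(+0.196112)·(-0.708665-0.705546i) = -0.138978-0.138366i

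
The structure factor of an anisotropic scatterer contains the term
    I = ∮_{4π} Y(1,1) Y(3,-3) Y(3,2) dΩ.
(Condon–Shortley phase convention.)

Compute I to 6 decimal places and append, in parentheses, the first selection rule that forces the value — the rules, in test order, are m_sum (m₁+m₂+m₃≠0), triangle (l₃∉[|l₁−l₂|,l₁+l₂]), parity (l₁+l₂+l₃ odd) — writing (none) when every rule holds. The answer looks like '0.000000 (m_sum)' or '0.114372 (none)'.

L=7 odd ⇒ parity kills the (l;000) factor ⇒ I = 0

0.000000 (parity)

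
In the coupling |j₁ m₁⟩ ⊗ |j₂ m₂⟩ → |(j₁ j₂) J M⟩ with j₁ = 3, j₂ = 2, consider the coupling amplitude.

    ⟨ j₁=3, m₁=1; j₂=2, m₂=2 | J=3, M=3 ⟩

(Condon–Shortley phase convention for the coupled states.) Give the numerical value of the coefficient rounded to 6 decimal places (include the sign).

j₁+j₂−J=2  J+j₁−j₂=4  J−j₁+j₂=2  j₁+j₂+J+1=9
(j₁±m₁, j₂±m₂, J±M) = (4,2,4,0,6,0)
P² = 1536
sum k=2..2:
  [2] +1/96 = 1/96
S = 1/96
C² = P²·S² = 1/6 ; C = +0.408248

+0.408248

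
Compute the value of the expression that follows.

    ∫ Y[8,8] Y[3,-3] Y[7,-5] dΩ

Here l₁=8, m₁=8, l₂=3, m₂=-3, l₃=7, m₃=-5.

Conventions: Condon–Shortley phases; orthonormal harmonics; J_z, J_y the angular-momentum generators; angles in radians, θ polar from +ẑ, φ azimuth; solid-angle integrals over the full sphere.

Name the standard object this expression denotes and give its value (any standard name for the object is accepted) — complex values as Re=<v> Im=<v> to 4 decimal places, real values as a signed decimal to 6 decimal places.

Gaunt coefficient, -0.093795

This is a Gaunt coefficient — the integral of a triple product of spherical harmonics over the sphere.
Checks pass: Σm=0; 18 even; l₃=7∈[5,11].
(2·8+1)(2·3+1)(2·7+1) = 1785
Δ: 4! 12! 2! / 19! → 1/5290740
sum: t=1:−1/7257600 t=2:+1/2073600 t=3:−1/7257600 = 1/4838400
3j²(8 3 7; 0 0 0) = Δ·Π!·Σ² = 252/20995  (sign -1)
sum: t=0:+1/22992076800 = 1/22992076800
3j²(8 3 7; 8 -3 -5) = Δ·Π!·Σ² = 5/969  (sign +1)
combine: 4πI² = 1785·252/20995·5/969 = 8820/79781
take √, sign -1: I = -0.09379499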